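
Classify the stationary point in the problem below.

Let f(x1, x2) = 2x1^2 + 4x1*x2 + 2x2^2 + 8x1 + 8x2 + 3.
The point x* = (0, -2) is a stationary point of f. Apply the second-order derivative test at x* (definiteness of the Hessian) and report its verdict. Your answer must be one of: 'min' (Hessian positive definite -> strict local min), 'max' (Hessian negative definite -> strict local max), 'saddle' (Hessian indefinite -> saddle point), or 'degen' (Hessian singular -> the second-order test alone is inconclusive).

Compute the Hessian H = grad^2 f:
  H = [[4, 4], [4, 4]]
Verify stationarity: grad f(x*) = H x* + g = (0, 0).
Eigenvalues of H: 0, 8.
H has a zero eigenvalue (singular; positive semidefinite but not definite), so H is neither positive definite, negative definite, nor indefinite. The second-order test alone is inconclusive -> degen.
(Indeed, f is constant along the null direction of H through x*, so x* is not a strict local extremum.)

degen


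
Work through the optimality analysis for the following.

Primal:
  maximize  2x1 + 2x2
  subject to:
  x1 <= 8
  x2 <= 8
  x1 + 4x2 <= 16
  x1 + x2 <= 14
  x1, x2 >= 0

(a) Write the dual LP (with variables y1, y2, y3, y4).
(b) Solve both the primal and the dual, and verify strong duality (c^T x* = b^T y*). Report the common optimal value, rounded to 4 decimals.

The standard primal-dual pair for 'max c^T x s.t. A x <= b, x >= 0' is:
  Dual:  min b^T y  s.t.  A^T y >= c,  y >= 0.

So the dual LP is:
  minimize  8y1 + 8y2 + 16y3 + 14y4
  subject to:
    y1 + y3 + y4 >= 2
    y2 + 4y3 + y4 >= 2
    y1, y2, y3, y4 >= 0

Solving the primal: x* = (8, 2).
  primal value c^T x* = 20.
Solving the dual: y* = (1.5, 0, 0.5, 0).
  dual value b^T y* = 20.
Strong duality: c^T x* = b^T y*. Confirmed.

20


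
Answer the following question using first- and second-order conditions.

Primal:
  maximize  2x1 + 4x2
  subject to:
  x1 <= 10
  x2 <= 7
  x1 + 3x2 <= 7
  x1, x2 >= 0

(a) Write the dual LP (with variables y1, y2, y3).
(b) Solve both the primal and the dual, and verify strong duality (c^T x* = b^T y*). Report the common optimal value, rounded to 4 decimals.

The standard primal-dual pair for 'max c^T x s.t. A x <= b, x >= 0' is:
  Dual:  min b^T y  s.t.  A^T y >= c,  y >= 0.

So the dual LP is:
  minimize  10y1 + 7y2 + 7y3
  subject to:
    y1 + y3 >= 2
    y2 + 3y3 >= 4
    y1, y2, y3 >= 0

Solving the primal: x* = (7, 0).
  primal value c^T x* = 14.
Solving the dual: y* = (0, 0, 2).
  dual value b^T y* = 14.
Strong duality: c^T x* = b^T y*. Confirmed.

14


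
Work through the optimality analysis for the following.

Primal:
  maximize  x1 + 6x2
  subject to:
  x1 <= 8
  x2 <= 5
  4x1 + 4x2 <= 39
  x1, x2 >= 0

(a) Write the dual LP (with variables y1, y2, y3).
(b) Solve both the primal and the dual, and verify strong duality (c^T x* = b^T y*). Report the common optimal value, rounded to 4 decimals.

The standard primal-dual pair for 'max c^T x s.t. A x <= b, x >= 0' is:
  Dual:  min b^T y  s.t.  A^T y >= c,  y >= 0.

So the dual LP is:
  minimize  8y1 + 5y2 + 39y3
  subject to:
    y1 + 4y3 >= 1
    y2 + 4y3 >= 6
    y1, y2, y3 >= 0

Solving the primal: x* = (4.75, 5).
  primal value c^T x* = 34.75.
Solving the dual: y* = (0, 5, 0.25).
  dual value b^T y* = 34.75.
Strong duality: c^T x* = b^T y*. Confirmed.

34.75


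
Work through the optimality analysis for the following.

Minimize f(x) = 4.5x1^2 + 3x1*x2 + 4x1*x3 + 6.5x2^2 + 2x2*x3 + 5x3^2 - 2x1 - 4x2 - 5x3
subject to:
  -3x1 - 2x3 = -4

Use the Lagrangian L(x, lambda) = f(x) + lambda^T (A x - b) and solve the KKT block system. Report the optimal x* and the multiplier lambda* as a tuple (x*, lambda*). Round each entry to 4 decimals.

Form the Lagrangian:
  L(x, lambda) = (1/2) x^T Q x + c^T x + lambda^T (A x - b)
Stationarity (grad_x L = 0): Q x + c + A^T lambda = 0.
Primal feasibility: A x = b.

This gives the KKT block system:
  [ Q   A^T ] [ x     ]   [-c ]
  [ A    0  ] [ lambda ] = [ b ]

Solving the linear system:
  x*      = (0.8462, 0, 0.7308)
  lambda* = (2.8462)
  f(x*)   = 3.0192

x* = (0.8462, 0, 0.7308), lambda* = (2.8462)


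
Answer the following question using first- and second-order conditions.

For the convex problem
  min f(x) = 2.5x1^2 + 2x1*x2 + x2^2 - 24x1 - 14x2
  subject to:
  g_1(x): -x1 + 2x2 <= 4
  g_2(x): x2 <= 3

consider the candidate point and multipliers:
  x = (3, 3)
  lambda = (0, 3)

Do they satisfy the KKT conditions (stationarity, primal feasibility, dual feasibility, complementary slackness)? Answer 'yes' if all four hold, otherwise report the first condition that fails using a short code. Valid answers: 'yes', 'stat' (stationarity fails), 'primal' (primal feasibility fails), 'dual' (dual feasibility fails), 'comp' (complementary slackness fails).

Gradient of f: grad f(x) = Q x + c = (-3, -2)
Constraint values g_i(x) = a_i^T x - b_i:
  g_1((3, 3)) = -1
  g_2((3, 3)) = 0
Stationarity residual: grad f(x) + sum_i lambda_i a_i = (-3, 1)
  -> stationarity FAILS
Primal feasibility (all g_i <= 0): OK
Dual feasibility (all lambda_i >= 0): OK
Complementary slackness (lambda_i * g_i(x) = 0 for all i): OK

Verdict: the first failing condition is stationarity -> stat.

stat


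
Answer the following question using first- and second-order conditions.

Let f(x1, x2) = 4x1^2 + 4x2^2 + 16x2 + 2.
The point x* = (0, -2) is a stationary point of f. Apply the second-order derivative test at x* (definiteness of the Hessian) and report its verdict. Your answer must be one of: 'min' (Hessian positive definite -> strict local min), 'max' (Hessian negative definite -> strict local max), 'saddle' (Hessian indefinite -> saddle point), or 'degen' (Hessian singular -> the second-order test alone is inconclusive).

Compute the Hessian H = grad^2 f:
  H = [[8, 0], [0, 8]]
Verify stationarity: grad f(x*) = H x* + g = (0, 0).
Eigenvalues of H: 8, 8.
Both eigenvalues > 0, so H is positive definite -> x* is a strict local min.

min


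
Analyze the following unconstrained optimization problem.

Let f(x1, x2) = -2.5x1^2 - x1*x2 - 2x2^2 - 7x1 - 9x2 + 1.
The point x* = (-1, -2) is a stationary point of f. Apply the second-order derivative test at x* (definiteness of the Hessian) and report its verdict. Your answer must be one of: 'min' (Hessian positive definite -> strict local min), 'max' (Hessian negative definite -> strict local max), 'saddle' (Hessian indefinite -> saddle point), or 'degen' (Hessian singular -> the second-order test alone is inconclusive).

Compute the Hessian H = grad^2 f:
  H = [[-5, -1], [-1, -4]]
Verify stationarity: grad f(x*) = H x* + g = (0, 0).
Eigenvalues of H: -5.618, -3.382.
Both eigenvalues < 0, so H is negative definite -> x* is a strict local max.

max


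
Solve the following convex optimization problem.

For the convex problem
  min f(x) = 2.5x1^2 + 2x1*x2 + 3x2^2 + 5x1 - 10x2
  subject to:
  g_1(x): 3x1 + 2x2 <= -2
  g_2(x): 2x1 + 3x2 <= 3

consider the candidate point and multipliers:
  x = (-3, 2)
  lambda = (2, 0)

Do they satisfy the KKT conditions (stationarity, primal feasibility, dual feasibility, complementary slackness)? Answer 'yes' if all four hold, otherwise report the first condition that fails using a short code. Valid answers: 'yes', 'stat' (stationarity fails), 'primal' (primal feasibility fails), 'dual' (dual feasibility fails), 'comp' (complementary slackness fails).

Gradient of f: grad f(x) = Q x + c = (-6, -4)
Constraint values g_i(x) = a_i^T x - b_i:
  g_1((-3, 2)) = -3
  g_2((-3, 2)) = -3
Stationarity residual: grad f(x) + sum_i lambda_i a_i = (0, 0)
  -> stationarity OK
Primal feasibility (all g_i <= 0): OK
Dual feasibility (all lambda_i >= 0): OK
Complementary slackness (lambda_i * g_i(x) = 0 for all i): FAILS

Verdict: the first failing condition is complementary_slackness -> comp.

comp


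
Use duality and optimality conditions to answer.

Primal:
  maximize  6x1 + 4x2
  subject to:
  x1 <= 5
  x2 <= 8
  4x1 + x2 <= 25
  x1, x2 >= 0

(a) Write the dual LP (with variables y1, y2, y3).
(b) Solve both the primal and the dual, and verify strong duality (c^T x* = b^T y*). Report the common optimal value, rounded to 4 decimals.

The standard primal-dual pair for 'max c^T x s.t. A x <= b, x >= 0' is:
  Dual:  min b^T y  s.t.  A^T y >= c,  y >= 0.

So the dual LP is:
  minimize  5y1 + 8y2 + 25y3
  subject to:
    y1 + 4y3 >= 6
    y2 + y3 >= 4
    y1, y2, y3 >= 0

Solving the primal: x* = (4.25, 8).
  primal value c^T x* = 57.5.
Solving the dual: y* = (0, 2.5, 1.5).
  dual value b^T y* = 57.5.
Strong duality: c^T x* = b^T y*. Confirmed.

57.5


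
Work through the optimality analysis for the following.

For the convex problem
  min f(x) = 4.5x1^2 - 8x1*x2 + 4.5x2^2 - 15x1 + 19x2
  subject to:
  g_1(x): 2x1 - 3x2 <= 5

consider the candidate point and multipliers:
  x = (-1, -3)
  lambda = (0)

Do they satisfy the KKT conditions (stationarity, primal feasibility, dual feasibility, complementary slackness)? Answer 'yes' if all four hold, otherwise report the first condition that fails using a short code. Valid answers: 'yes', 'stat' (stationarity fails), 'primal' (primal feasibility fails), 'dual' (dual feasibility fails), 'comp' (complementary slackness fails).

Gradient of f: grad f(x) = Q x + c = (0, 0)
Constraint values g_i(x) = a_i^T x - b_i:
  g_1((-1, -3)) = 2
Stationarity residual: grad f(x) + sum_i lambda_i a_i = (0, 0)
  -> stationarity OK
Primal feasibility (all g_i <= 0): FAILS
Dual feasibility (all lambda_i >= 0): OK
Complementary slackness (lambda_i * g_i(x) = 0 for all i): OK

Verdict: the first failing condition is primal_feasibility -> primal.

primal


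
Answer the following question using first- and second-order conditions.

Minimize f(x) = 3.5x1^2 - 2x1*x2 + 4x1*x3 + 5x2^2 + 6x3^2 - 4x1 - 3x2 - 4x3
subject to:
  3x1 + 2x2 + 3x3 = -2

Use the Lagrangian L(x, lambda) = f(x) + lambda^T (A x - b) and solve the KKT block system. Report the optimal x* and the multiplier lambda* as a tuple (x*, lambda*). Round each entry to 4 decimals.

Form the Lagrangian:
  L(x, lambda) = (1/2) x^T Q x + c^T x + lambda^T (A x - b)
Stationarity (grad_x L = 0): Q x + c + A^T lambda = 0.
Primal feasibility: A x = b.

This gives the KKT block system:
  [ Q   A^T ] [ x     ]   [-c ]
  [ A    0  ] [ lambda ] = [ b ]

Solving the linear system:
  x*      = (-0.4133, -0.2362, -0.0959)
  lambda* = (2.268)
  f(x*)   = 3.6407

x* = (-0.4133, -0.2362, -0.0959), lambda* = (2.268)


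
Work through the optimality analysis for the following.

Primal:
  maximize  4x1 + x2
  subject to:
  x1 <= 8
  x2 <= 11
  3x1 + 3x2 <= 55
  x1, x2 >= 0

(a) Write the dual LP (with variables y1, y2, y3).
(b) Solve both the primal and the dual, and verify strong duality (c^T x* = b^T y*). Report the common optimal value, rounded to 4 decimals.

The standard primal-dual pair for 'max c^T x s.t. A x <= b, x >= 0' is:
  Dual:  min b^T y  s.t.  A^T y >= c,  y >= 0.

So the dual LP is:
  minimize  8y1 + 11y2 + 55y3
  subject to:
    y1 + 3y3 >= 4
    y2 + 3y3 >= 1
    y1, y2, y3 >= 0

Solving the primal: x* = (8, 10.3333).
  primal value c^T x* = 42.3333.
Solving the dual: y* = (3, 0, 0.3333).
  dual value b^T y* = 42.3333.
Strong duality: c^T x* = b^T y*. Confirmed.

42.3333


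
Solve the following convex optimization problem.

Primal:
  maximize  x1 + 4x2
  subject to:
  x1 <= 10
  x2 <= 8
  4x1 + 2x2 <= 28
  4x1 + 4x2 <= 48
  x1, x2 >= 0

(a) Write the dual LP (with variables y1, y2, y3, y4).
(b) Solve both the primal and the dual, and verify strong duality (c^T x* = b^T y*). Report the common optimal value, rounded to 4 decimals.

The standard primal-dual pair for 'max c^T x s.t. A x <= b, x >= 0' is:
  Dual:  min b^T y  s.t.  A^T y >= c,  y >= 0.

So the dual LP is:
  minimize  10y1 + 8y2 + 28y3 + 48y4
  subject to:
    y1 + 4y3 + 4y4 >= 1
    y2 + 2y3 + 4y4 >= 4
    y1, y2, y3, y4 >= 0

Solving the primal: x* = (3, 8).
  primal value c^T x* = 35.
Solving the dual: y* = (0, 3.5, 0.25, 0).
  dual value b^T y* = 35.
Strong duality: c^T x* = b^T y*. Confirmed.

35


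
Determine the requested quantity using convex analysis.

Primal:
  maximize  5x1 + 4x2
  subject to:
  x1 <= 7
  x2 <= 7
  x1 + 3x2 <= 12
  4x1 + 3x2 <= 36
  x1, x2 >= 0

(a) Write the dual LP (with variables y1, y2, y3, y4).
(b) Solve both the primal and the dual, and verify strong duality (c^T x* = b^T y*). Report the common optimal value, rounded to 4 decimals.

The standard primal-dual pair for 'max c^T x s.t. A x <= b, x >= 0' is:
  Dual:  min b^T y  s.t.  A^T y >= c,  y >= 0.

So the dual LP is:
  minimize  7y1 + 7y2 + 12y3 + 36y4
  subject to:
    y1 + y3 + 4y4 >= 5
    y2 + 3y3 + 3y4 >= 4
    y1, y2, y3, y4 >= 0

Solving the primal: x* = (7, 1.6667).
  primal value c^T x* = 41.6667.
Solving the dual: y* = (3.6667, 0, 1.3333, 0).
  dual value b^T y* = 41.6667.
Strong duality: c^T x* = b^T y*. Confirmed.

41.6667


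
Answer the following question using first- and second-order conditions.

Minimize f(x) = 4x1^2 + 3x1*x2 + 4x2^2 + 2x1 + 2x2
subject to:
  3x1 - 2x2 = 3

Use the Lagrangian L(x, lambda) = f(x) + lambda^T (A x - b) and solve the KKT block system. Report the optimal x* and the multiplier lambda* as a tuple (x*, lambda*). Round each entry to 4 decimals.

Form the Lagrangian:
  L(x, lambda) = (1/2) x^T Q x + c^T x + lambda^T (A x - b)
Stationarity (grad_x L = 0): Q x + c + A^T lambda = 0.
Primal feasibility: A x = b.

This gives the KKT block system:
  [ Q   A^T ] [ x     ]   [-c ]
  [ A    0  ] [ lambda ] = [ b ]

Solving the linear system:
  x*      = (0.5, -0.75)
  lambda* = (-1.25)
  f(x*)   = 1.625

x* = (0.5, -0.75), lambda* = (-1.25)


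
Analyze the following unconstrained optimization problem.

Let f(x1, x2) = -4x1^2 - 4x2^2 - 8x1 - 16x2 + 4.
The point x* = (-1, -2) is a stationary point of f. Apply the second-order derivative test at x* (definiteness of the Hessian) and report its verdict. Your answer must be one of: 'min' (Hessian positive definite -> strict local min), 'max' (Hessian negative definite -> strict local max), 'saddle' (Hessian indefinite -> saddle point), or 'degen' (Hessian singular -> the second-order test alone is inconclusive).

Compute the Hessian H = grad^2 f:
  H = [[-8, 0], [0, -8]]
Verify stationarity: grad f(x*) = H x* + g = (0, 0).
Eigenvalues of H: -8, -8.
Both eigenvalues < 0, so H is negative definite -> x* is a strict local max.

max


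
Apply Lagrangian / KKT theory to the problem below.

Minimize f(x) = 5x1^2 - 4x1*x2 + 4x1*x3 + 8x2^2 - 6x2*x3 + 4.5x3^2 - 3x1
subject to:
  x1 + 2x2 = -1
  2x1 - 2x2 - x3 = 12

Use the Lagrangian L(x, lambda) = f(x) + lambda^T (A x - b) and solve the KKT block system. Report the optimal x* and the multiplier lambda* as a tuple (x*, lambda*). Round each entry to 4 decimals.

Form the Lagrangian:
  L(x, lambda) = (1/2) x^T Q x + c^T x + lambda^T (A x - b)
Stationarity (grad_x L = 0): Q x + c + A^T lambda = 0.
Primal feasibility: A x = b.

This gives the KKT block system:
  [ Q   A^T ] [ x     ]   [-c ]
  [ A    0  ] [ lambda ] = [ b ]

Solving the linear system:
  x*      = (2.5674, -1.7837, -3.2979)
  lambda* = (0.8014, -8.7092)
  f(x*)   = 48.805

x* = (2.5674, -1.7837, -3.2979), lambda* = (0.8014, -8.7092)


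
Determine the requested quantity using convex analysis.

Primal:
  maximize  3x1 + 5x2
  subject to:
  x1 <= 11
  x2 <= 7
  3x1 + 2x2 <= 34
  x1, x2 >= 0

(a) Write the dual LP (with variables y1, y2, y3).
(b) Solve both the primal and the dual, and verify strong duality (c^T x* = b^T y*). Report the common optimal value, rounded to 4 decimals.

The standard primal-dual pair for 'max c^T x s.t. A x <= b, x >= 0' is:
  Dual:  min b^T y  s.t.  A^T y >= c,  y >= 0.

So the dual LP is:
  minimize  11y1 + 7y2 + 34y3
  subject to:
    y1 + 3y3 >= 3
    y2 + 2y3 >= 5
    y1, y2, y3 >= 0

Solving the primal: x* = (6.6667, 7).
  primal value c^T x* = 55.
Solving the dual: y* = (0, 3, 1).
  dual value b^T y* = 55.
Strong duality: c^T x* = b^T y*. Confirmed.

55


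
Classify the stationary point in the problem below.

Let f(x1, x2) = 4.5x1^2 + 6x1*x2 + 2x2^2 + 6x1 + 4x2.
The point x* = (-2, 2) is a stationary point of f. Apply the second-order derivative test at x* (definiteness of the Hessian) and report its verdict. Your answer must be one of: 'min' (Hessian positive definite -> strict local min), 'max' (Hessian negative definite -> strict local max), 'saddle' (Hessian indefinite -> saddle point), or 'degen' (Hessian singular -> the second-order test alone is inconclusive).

Compute the Hessian H = grad^2 f:
  H = [[9, 6], [6, 4]]
Verify stationarity: grad f(x*) = H x* + g = (0, 0).
Eigenvalues of H: 0, 13.
H has a zero eigenvalue (singular; positive semidefinite but not definite), so H is neither positive definite, negative definite, nor indefinite. The second-order test alone is inconclusive -> degen.
(Indeed, f is constant along the null direction of H through x*, so x* is not a strict local extremum.)

degen


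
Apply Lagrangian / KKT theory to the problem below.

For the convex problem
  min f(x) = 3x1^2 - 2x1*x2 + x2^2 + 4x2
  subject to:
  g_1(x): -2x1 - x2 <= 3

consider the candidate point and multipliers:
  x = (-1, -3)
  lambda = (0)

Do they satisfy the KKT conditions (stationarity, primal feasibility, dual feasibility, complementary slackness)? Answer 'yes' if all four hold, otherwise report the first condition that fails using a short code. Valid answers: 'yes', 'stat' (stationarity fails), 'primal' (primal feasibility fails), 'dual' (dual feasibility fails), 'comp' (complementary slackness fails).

Gradient of f: grad f(x) = Q x + c = (0, 0)
Constraint values g_i(x) = a_i^T x - b_i:
  g_1((-1, -3)) = 2
Stationarity residual: grad f(x) + sum_i lambda_i a_i = (0, 0)
  -> stationarity OK
Primal feasibility (all g_i <= 0): FAILS
Dual feasibility (all lambda_i >= 0): OK
Complementary slackness (lambda_i * g_i(x) = 0 for all i): OK

Verdict: the first failing condition is primal_feasibility -> primal.

primal


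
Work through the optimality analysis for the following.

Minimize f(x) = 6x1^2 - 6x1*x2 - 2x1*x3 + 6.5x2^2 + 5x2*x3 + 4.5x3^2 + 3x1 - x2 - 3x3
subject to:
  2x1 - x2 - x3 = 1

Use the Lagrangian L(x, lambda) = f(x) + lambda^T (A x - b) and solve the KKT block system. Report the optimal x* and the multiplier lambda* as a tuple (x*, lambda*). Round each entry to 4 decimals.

Form the Lagrangian:
  L(x, lambda) = (1/2) x^T Q x + c^T x + lambda^T (A x - b)
Stationarity (grad_x L = 0): Q x + c + A^T lambda = 0.
Primal feasibility: A x = b.

This gives the KKT block system:
  [ Q   A^T ] [ x     ]   [-c ]
  [ A    0  ] [ lambda ] = [ b ]

Solving the linear system:
  x*      = (0.4643, -0.0357, -0.0357)
  lambda* = (-4.4286)
  f(x*)   = 2.9821

x* = (0.4643, -0.0357, -0.0357), lambda* = (-4.4286)


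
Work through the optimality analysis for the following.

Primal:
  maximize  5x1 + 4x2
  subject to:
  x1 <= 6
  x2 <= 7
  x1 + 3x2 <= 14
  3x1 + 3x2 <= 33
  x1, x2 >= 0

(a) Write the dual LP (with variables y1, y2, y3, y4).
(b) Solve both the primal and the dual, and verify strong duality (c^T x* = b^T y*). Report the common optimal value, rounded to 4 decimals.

The standard primal-dual pair for 'max c^T x s.t. A x <= b, x >= 0' is:
  Dual:  min b^T y  s.t.  A^T y >= c,  y >= 0.

So the dual LP is:
  minimize  6y1 + 7y2 + 14y3 + 33y4
  subject to:
    y1 + y3 + 3y4 >= 5
    y2 + 3y3 + 3y4 >= 4
    y1, y2, y3, y4 >= 0

Solving the primal: x* = (6, 2.6667).
  primal value c^T x* = 40.6667.
Solving the dual: y* = (3.6667, 0, 1.3333, 0).
  dual value b^T y* = 40.6667.
Strong duality: c^T x* = b^T y*. Confirmed.

40.6667


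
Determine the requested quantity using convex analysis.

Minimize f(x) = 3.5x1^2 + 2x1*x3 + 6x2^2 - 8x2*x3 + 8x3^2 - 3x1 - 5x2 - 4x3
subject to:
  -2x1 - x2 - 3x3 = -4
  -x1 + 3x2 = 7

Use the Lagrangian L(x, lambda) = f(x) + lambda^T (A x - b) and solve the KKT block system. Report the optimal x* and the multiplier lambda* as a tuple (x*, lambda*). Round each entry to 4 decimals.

Form the Lagrangian:
  L(x, lambda) = (1/2) x^T Q x + c^T x + lambda^T (A x - b)
Stationarity (grad_x L = 0): Q x + c + A^T lambda = 0.
Primal feasibility: A x = b.

This gives the KKT block system:
  [ Q   A^T ] [ x     ]   [-c ]
  [ A    0  ] [ lambda ] = [ b ]

Solving the linear system:
  x*      = (-0.7881, 2.0706, 1.1685)
  lambda* = (-1.1484, -3.8827)
  f(x*)   = 4.9611

x* = (-0.7881, 2.0706, 1.1685), lambda* = (-1.1484, -3.8827)


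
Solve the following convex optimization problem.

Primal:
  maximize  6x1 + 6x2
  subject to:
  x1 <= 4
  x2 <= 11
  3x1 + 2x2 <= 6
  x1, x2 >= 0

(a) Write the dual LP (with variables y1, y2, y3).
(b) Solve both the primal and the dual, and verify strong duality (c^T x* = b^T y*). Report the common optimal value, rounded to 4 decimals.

The standard primal-dual pair for 'max c^T x s.t. A x <= b, x >= 0' is:
  Dual:  min b^T y  s.t.  A^T y >= c,  y >= 0.

So the dual LP is:
  minimize  4y1 + 11y2 + 6y3
  subject to:
    y1 + 3y3 >= 6
    y2 + 2y3 >= 6
    y1, y2, y3 >= 0

Solving the primal: x* = (0, 3).
  primal value c^T x* = 18.
Solving the dual: y* = (0, 0, 3).
  dual value b^T y* = 18.
Strong duality: c^T x* = b^T y*. Confirmed.

18


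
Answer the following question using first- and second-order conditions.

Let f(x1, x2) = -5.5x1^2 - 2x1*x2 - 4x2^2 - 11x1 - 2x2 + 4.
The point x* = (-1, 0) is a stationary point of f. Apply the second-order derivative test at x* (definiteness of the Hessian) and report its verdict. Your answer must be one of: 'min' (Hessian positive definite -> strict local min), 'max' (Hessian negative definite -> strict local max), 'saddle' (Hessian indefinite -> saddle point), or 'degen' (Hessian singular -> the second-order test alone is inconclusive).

Compute the Hessian H = grad^2 f:
  H = [[-11, -2], [-2, -8]]
Verify stationarity: grad f(x*) = H x* + g = (0, 0).
Eigenvalues of H: -12, -7.
Both eigenvalues < 0, so H is negative definite -> x* is a strict local max.

max


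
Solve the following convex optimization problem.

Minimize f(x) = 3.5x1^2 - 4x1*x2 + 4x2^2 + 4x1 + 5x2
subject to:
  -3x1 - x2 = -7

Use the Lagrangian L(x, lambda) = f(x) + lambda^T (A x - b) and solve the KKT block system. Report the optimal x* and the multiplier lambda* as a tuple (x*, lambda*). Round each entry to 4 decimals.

Form the Lagrangian:
  L(x, lambda) = (1/2) x^T Q x + c^T x + lambda^T (A x - b)
Stationarity (grad_x L = 0): Q x + c + A^T lambda = 0.
Primal feasibility: A x = b.

This gives the KKT block system:
  [ Q   A^T ] [ x     ]   [-c ]
  [ A    0  ] [ lambda ] = [ b ]

Solving the linear system:
  x*      = (2.0097, 0.9709)
  lambda* = (4.7282)
  f(x*)   = 22.9951

x* = (2.0097, 0.9709), lambda* = (4.7282)


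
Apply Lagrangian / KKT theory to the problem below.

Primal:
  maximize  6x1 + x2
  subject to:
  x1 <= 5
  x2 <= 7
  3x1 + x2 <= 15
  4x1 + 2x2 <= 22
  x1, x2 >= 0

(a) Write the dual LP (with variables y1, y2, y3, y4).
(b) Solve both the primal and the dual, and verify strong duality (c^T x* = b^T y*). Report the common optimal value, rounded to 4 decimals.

The standard primal-dual pair for 'max c^T x s.t. A x <= b, x >= 0' is:
  Dual:  min b^T y  s.t.  A^T y >= c,  y >= 0.

So the dual LP is:
  minimize  5y1 + 7y2 + 15y3 + 22y4
  subject to:
    y1 + 3y3 + 4y4 >= 6
    y2 + y3 + 2y4 >= 1
    y1, y2, y3, y4 >= 0

Solving the primal: x* = (5, 0).
  primal value c^T x* = 30.
Solving the dual: y* = (0, 0, 2, 0).
  dual value b^T y* = 30.
Strong duality: c^T x* = b^T y*. Confirmed.

30


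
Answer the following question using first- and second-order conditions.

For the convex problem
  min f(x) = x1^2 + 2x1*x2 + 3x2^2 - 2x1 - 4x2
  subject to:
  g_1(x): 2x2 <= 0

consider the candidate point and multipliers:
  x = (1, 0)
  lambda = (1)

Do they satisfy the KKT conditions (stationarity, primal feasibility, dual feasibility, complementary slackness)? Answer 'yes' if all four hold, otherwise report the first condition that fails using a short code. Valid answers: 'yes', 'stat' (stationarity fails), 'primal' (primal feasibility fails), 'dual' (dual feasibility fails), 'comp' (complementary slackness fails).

Gradient of f: grad f(x) = Q x + c = (0, -2)
Constraint values g_i(x) = a_i^T x - b_i:
  g_1((1, 0)) = 0
Stationarity residual: grad f(x) + sum_i lambda_i a_i = (0, 0)
  -> stationarity OK
Primal feasibility (all g_i <= 0): OK
Dual feasibility (all lambda_i >= 0): OK
Complementary slackness (lambda_i * g_i(x) = 0 for all i): OK

Verdict: yes, KKT holds.

yes


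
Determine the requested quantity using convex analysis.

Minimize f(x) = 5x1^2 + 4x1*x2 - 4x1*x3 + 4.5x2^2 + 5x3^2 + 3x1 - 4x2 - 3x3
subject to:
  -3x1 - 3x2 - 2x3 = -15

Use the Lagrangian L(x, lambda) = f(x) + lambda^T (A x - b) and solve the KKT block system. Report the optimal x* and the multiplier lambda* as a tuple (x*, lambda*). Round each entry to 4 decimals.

Form the Lagrangian:
  L(x, lambda) = (1/2) x^T Q x + c^T x + lambda^T (A x - b)
Stationarity (grad_x L = 0): Q x + c + A^T lambda = 0.
Primal feasibility: A x = b.

This gives the KKT block system:
  [ Q   A^T ] [ x     ]   [-c ]
  [ A    0  ] [ lambda ] = [ b ]

Solving the linear system:
  x*      = (1.7728, 1.7265, 2.2511)
  lambda* = (6.2098)
  f(x*)   = 42.4034

x* = (1.7728, 1.7265, 2.2511), lambda* = (6.2098)


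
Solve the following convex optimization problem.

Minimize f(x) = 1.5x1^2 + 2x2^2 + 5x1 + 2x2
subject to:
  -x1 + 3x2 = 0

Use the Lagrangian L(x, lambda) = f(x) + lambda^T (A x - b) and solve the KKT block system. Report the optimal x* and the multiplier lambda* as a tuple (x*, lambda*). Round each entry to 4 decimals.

Form the Lagrangian:
  L(x, lambda) = (1/2) x^T Q x + c^T x + lambda^T (A x - b)
Stationarity (grad_x L = 0): Q x + c + A^T lambda = 0.
Primal feasibility: A x = b.

This gives the KKT block system:
  [ Q   A^T ] [ x     ]   [-c ]
  [ A    0  ] [ lambda ] = [ b ]

Solving the linear system:
  x*      = (-1.6452, -0.5484)
  lambda* = (0.0645)
  f(x*)   = -4.6613

x* = (-1.6452, -0.5484), lambda* = (0.0645)


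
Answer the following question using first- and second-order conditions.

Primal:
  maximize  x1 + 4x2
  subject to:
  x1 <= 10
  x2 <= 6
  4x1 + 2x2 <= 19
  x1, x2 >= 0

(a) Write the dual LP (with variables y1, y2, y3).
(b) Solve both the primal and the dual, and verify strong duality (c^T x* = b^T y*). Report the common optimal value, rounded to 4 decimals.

The standard primal-dual pair for 'max c^T x s.t. A x <= b, x >= 0' is:
  Dual:  min b^T y  s.t.  A^T y >= c,  y >= 0.

So the dual LP is:
  minimize  10y1 + 6y2 + 19y3
  subject to:
    y1 + 4y3 >= 1
    y2 + 2y3 >= 4
    y1, y2, y3 >= 0

Solving the primal: x* = (1.75, 6).
  primal value c^T x* = 25.75.
Solving the dual: y* = (0, 3.5, 0.25).
  dual value b^T y* = 25.75.
Strong duality: c^T x* = b^T y*. Confirmed.

25.75


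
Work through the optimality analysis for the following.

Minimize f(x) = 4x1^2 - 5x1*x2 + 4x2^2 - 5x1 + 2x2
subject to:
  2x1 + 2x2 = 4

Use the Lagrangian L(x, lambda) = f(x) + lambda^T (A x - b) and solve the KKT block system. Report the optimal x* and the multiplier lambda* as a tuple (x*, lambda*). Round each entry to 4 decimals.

Form the Lagrangian:
  L(x, lambda) = (1/2) x^T Q x + c^T x + lambda^T (A x - b)
Stationarity (grad_x L = 0): Q x + c + A^T lambda = 0.
Primal feasibility: A x = b.

This gives the KKT block system:
  [ Q   A^T ] [ x     ]   [-c ]
  [ A    0  ] [ lambda ] = [ b ]

Solving the linear system:
  x*      = (1.2692, 0.7308)
  lambda* = (-0.75)
  f(x*)   = -0.9423

x* = (1.2692, 0.7308), lambda* = (-0.75)


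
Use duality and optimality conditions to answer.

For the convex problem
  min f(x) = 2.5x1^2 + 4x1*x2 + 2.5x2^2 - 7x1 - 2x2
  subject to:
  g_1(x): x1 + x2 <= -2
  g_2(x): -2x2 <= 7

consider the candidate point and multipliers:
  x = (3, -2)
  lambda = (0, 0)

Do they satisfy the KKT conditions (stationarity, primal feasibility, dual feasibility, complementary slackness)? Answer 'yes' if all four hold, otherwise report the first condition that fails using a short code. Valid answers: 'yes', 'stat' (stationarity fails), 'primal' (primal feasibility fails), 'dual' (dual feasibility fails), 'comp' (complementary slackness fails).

Gradient of f: grad f(x) = Q x + c = (0, 0)
Constraint values g_i(x) = a_i^T x - b_i:
  g_1((3, -2)) = 3
  g_2((3, -2)) = -3
Stationarity residual: grad f(x) + sum_i lambda_i a_i = (0, 0)
  -> stationarity OK
Primal feasibility (all g_i <= 0): FAILS
Dual feasibility (all lambda_i >= 0): OK
Complementary slackness (lambda_i * g_i(x) = 0 for all i): OK

Verdict: the first failing condition is primal_feasibility -> primal.

primal


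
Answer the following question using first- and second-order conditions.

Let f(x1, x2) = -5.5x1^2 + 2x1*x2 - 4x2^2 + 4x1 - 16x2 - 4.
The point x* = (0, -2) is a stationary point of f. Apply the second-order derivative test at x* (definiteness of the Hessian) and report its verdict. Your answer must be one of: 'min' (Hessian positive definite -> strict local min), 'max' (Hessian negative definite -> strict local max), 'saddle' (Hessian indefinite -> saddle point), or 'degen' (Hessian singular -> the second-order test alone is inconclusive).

Compute the Hessian H = grad^2 f:
  H = [[-11, 2], [2, -8]]
Verify stationarity: grad f(x*) = H x* + g = (0, 0).
Eigenvalues of H: -12, -7.
Both eigenvalues < 0, so H is negative definite -> x* is a strict local max.

max


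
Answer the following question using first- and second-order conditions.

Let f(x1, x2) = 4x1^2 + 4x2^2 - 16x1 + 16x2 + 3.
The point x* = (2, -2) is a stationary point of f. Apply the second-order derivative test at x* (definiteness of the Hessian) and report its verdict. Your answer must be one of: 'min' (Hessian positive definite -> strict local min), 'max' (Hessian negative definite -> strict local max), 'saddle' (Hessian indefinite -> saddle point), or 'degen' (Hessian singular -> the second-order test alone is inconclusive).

Compute the Hessian H = grad^2 f:
  H = [[8, 0], [0, 8]]
Verify stationarity: grad f(x*) = H x* + g = (0, 0).
Eigenvalues of H: 8, 8.
Both eigenvalues > 0, so H is positive definite -> x* is a strict local min.

min


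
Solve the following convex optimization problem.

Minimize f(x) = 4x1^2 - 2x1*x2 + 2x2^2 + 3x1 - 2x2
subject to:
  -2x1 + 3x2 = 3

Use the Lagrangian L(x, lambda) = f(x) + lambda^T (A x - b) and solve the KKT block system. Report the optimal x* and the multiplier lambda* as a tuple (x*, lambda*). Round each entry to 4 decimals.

Form the Lagrangian:
  L(x, lambda) = (1/2) x^T Q x + c^T x + lambda^T (A x - b)
Stationarity (grad_x L = 0): Q x + c + A^T lambda = 0.
Primal feasibility: A x = b.

This gives the KKT block system:
  [ Q   A^T ] [ x     ]   [-c ]
  [ A    0  ] [ lambda ] = [ b ]

Solving the linear system:
  x*      = (-0.3281, 0.7813)
  lambda* = (-0.5938)
  f(x*)   = -0.3828

x* = (-0.3281, 0.7813), lambda* = (-0.5938)


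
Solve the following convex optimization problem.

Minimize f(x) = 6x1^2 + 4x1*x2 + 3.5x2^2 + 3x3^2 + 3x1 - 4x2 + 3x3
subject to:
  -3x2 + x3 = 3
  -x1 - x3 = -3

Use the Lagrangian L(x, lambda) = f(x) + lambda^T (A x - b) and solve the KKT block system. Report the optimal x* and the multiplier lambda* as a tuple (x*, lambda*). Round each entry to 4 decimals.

Form the Lagrangian:
  L(x, lambda) = (1/2) x^T Q x + c^T x + lambda^T (A x - b)
Stationarity (grad_x L = 0): Q x + c + A^T lambda = 0.
Primal feasibility: A x = b.

This gives the KKT block system:
  [ Q   A^T ] [ x     ]   [-c ]
  [ A    0  ] [ lambda ] = [ b ]

Solving the linear system:
  x*      = (1.0345, -0.3448, 1.9655)
  lambda* = (-0.7586, 14.0345)
  f(x*)   = 27.3793

x* = (1.0345, -0.3448, 1.9655), lambda* = (-0.7586, 14.0345)


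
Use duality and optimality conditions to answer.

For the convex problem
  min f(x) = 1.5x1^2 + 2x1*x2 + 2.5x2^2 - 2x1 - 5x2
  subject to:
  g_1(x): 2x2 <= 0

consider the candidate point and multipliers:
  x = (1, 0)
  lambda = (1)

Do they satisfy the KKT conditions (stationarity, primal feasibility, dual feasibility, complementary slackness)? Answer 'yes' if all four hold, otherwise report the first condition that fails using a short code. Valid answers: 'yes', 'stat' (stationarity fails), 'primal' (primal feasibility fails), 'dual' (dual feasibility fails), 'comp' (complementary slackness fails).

Gradient of f: grad f(x) = Q x + c = (1, -3)
Constraint values g_i(x) = a_i^T x - b_i:
  g_1((1, 0)) = 0
Stationarity residual: grad f(x) + sum_i lambda_i a_i = (1, -1)
  -> stationarity FAILS
Primal feasibility (all g_i <= 0): OK
Dual feasibility (all lambda_i >= 0): OK
Complementary slackness (lambda_i * g_i(x) = 0 for all i): OK

Verdict: the first failing condition is stationarity -> stat.

stat


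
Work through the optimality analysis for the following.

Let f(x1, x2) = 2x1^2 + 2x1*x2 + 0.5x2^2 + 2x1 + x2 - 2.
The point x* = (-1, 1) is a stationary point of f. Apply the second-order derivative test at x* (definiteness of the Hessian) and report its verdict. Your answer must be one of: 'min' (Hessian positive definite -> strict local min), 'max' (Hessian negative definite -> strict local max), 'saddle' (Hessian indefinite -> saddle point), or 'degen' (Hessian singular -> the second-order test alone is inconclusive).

Compute the Hessian H = grad^2 f:
  H = [[4, 2], [2, 1]]
Verify stationarity: grad f(x*) = H x* + g = (0, 0).
Eigenvalues of H: 0, 5.
H has a zero eigenvalue (singular; positive semidefinite but not definite), so H is neither positive definite, negative definite, nor indefinite. The second-order test alone is inconclusive -> degen.
(Indeed, f is constant along the null direction of H through x*, so x* is not a strict local extremum.)

degen


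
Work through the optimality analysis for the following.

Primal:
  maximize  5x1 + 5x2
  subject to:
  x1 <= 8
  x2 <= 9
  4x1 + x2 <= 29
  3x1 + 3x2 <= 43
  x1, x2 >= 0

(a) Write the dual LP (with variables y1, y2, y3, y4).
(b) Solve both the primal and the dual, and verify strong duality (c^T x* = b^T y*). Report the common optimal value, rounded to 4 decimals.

The standard primal-dual pair for 'max c^T x s.t. A x <= b, x >= 0' is:
  Dual:  min b^T y  s.t.  A^T y >= c,  y >= 0.

So the dual LP is:
  minimize  8y1 + 9y2 + 29y3 + 43y4
  subject to:
    y1 + 4y3 + 3y4 >= 5
    y2 + y3 + 3y4 >= 5
    y1, y2, y3, y4 >= 0

Solving the primal: x* = (5, 9).
  primal value c^T x* = 70.
Solving the dual: y* = (0, 3.75, 1.25, 0).
  dual value b^T y* = 70.
Strong duality: c^T x* = b^T y*. Confirmed.

70


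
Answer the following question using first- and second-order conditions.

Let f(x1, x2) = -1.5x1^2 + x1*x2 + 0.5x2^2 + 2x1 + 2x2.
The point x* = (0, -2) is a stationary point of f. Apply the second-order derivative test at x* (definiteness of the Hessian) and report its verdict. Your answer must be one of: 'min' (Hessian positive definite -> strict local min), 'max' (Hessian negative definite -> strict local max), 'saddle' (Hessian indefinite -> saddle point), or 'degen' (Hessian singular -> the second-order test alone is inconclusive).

Compute the Hessian H = grad^2 f:
  H = [[-3, 1], [1, 1]]
Verify stationarity: grad f(x*) = H x* + g = (0, 0).
Eigenvalues of H: -3.2361, 1.2361.
Eigenvalues have mixed signs, so H is indefinite -> x* is a saddle point.

saddle


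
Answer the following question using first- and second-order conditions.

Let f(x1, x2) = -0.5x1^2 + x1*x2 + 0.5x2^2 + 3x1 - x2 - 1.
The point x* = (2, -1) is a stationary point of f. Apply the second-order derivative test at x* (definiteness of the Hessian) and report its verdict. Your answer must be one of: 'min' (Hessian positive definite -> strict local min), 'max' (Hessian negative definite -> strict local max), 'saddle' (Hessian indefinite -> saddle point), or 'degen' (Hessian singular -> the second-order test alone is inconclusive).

Compute the Hessian H = grad^2 f:
  H = [[-1, 1], [1, 1]]
Verify stationarity: grad f(x*) = H x* + g = (0, 0).
Eigenvalues of H: -1.4142, 1.4142.
Eigenvalues have mixed signs, so H is indefinite -> x* is a saddle point.

saddle


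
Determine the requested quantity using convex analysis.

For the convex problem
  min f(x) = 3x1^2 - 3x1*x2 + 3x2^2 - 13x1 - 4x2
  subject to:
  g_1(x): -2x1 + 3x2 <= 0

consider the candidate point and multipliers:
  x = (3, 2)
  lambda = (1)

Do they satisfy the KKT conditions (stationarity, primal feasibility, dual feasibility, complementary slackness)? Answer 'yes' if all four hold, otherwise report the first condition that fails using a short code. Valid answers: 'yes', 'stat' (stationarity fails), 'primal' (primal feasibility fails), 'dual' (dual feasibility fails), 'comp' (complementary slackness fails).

Gradient of f: grad f(x) = Q x + c = (-1, -1)
Constraint values g_i(x) = a_i^T x - b_i:
  g_1((3, 2)) = 0
Stationarity residual: grad f(x) + sum_i lambda_i a_i = (-3, 2)
  -> stationarity FAILS
Primal feasibility (all g_i <= 0): OK
Dual feasibility (all lambda_i >= 0): OK
Complementary slackness (lambda_i * g_i(x) = 0 for all i): OK

Verdict: the first failing condition is stationarity -> stat.

stat


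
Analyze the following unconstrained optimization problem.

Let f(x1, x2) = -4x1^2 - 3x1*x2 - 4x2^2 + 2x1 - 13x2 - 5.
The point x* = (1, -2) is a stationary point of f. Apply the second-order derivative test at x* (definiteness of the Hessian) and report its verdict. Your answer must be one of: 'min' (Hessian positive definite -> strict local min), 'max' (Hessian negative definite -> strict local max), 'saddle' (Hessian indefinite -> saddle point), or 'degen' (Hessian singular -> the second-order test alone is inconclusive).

Compute the Hessian H = grad^2 f:
  H = [[-8, -3], [-3, -8]]
Verify stationarity: grad f(x*) = H x* + g = (0, 0).
Eigenvalues of H: -11, -5.
Both eigenvalues < 0, so H is negative definite -> x* is a strict local max.

max


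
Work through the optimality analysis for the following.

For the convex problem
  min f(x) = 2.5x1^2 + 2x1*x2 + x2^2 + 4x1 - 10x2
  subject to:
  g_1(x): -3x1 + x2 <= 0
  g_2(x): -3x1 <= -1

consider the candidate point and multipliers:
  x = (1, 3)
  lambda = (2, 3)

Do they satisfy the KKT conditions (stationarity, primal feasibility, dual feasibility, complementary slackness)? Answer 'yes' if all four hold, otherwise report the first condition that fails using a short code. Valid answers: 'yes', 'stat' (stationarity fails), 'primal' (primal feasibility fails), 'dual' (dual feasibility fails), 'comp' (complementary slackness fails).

Gradient of f: grad f(x) = Q x + c = (15, -2)
Constraint values g_i(x) = a_i^T x - b_i:
  g_1((1, 3)) = 0
  g_2((1, 3)) = -2
Stationarity residual: grad f(x) + sum_i lambda_i a_i = (0, 0)
  -> stationarity OK
Primal feasibility (all g_i <= 0): OK
Dual feasibility (all lambda_i >= 0): OK
Complementary slackness (lambda_i * g_i(x) = 0 for all i): FAILS

Verdict: the first failing condition is complementary_slackness -> comp.

comp


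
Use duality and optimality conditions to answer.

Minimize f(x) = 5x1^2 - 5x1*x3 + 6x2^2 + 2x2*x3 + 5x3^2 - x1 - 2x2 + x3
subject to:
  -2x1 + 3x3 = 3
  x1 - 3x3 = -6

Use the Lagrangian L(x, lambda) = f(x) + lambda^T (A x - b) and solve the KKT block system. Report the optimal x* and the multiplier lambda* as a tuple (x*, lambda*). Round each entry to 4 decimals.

Form the Lagrangian:
  L(x, lambda) = (1/2) x^T Q x + c^T x + lambda^T (A x - b)
Stationarity (grad_x L = 0): Q x + c + A^T lambda = 0.
Primal feasibility: A x = b.

This gives the KKT block system:
  [ Q   A^T ] [ x     ]   [-c ]
  [ A    0  ] [ lambda ] = [ b ]

Solving the linear system:
  x*      = (3, -0.3333, 3)
  lambda* = (19.1111, 24.2222)
  f(x*)   = 44.3333

x* = (3, -0.3333, 3), lambda* = (19.1111, 24.2222)


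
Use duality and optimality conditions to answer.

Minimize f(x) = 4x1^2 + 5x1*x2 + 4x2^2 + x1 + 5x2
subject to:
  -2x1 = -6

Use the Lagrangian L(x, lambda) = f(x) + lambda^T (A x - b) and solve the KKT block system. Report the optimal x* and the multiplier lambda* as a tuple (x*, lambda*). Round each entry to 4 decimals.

Form the Lagrangian:
  L(x, lambda) = (1/2) x^T Q x + c^T x + lambda^T (A x - b)
Stationarity (grad_x L = 0): Q x + c + A^T lambda = 0.
Primal feasibility: A x = b.

This gives the KKT block system:
  [ Q   A^T ] [ x     ]   [-c ]
  [ A    0  ] [ lambda ] = [ b ]

Solving the linear system:
  x*      = (3, -2.5)
  lambda* = (6.25)
  f(x*)   = 14

x* = (3, -2.5), lambda* = (6.25)
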